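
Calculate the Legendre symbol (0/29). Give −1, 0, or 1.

Top reduces to 0: gcd > 1, so the symbol is 0.

0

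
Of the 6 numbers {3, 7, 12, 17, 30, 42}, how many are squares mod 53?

(3/53) = -1 → non-residue.
(7/53) = +1 → QR.
(12/53) = -1 → non-residue.
(17/53) = +1 → QR.
(30/53) = -1 → non-residue.
(42/53) = +1 → QR.
Total quadratic residues among the 6: 3.

3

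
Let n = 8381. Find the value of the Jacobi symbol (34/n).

0

Pull out 2: since 8381 ≡ 5 (mod 8), (2/8381) = -1.
Reciprocity: 17 ≡ 1 and 8381 ≡ 1 (mod 4), so (17/8381) = +(8381/17).
Reduce top mod 17: now compute (0/17).
Top reduces to 0: gcd > 1, so the symbol is 0.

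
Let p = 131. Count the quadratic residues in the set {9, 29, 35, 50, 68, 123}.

3

(9/131) = +1 → QR.
(29/131) = -1 → non-residue.
(35/131) = +1 → QR.
(50/131) = -1 → non-residue.
(68/131) = -1 → non-residue.
(123/131) = +1 → QR.
Total quadratic residues among the 6: 3.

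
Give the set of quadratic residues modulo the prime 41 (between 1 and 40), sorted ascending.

1 2 4 5 8 9 10 16 18 20 21 23 25 31 32 33 36 37 39 40

Square k = 1,…,20 (k and 41−k give the same square):
1²=1, 2²=4, 3²=9, 4²=16, 5²=25, 6²=36, 7²≡8, 8²≡23, 9²≡40, 10²≡18, 11²≡39, 12²≡21, 13²≡5, 14²≡32, 15²≡20, 16²≡10, 17²≡2, 18²≡37, 19²≡33, 20²≡31 (mod 41).
So the quadratic residues mod 41 are {1, 2, 4, 5, 8, 9, 10, 16, 18, 20, 21, 23, 25, 31, 32, 33, 36, 37, 39, 40}.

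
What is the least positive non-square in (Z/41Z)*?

3

(2/41) = +1, so 2 is a residue.
(3/41) = −1, so 3 is the smallest positive non-residue mod 41.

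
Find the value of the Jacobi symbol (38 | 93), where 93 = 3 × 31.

-1

Pull out 2: since 93 ≡ 5 (mod 8), (2/93) = -1.
Reciprocity: 19 ≡ 3 and 93 ≡ 1 (mod 4), so (19/93) = +(93/19).
Reduce top mod 19: now compute (17/19).
Reciprocity: 17 ≡ 1 and 19 ≡ 3 (mod 4), so (17/19) = +(19/17).
Reduce top mod 17: now compute (2/17).
Pull out 2: since 17 ≡ 1 (mod 8), (2/17) = +1.
Reached (1/17) = 1. Collecting the sign flips along the way, the symbol is -1.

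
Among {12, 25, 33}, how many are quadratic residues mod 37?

3

(12/37) = +1 → QR.
(25/37) = +1 → QR.
(33/37) = +1 → QR.
Total quadratic residues among the 3: 3.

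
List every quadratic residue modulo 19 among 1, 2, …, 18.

1, 4, 5, 6, 7, 9, 11, 16, 17

Square k = 1,…,9 (k and 19−k give the same square):
1²=1, 2²=4, 3²=9, 4²=16, 5²≡6, 6²≡17, 7²≡11, 8²≡7, 9²≡5 (mod 19).
So the quadratic residues mod 19 are {1, 4, 5, 6, 7, 9, 11, 16, 17}.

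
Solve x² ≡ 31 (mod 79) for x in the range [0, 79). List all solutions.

Since 79 ≡ 3 (mod 4), a square root of 31 is 31^((79+1)/4) = 31^20 mod 79.
Repeated squaring: 31^2≡13, 31^4≡11, 31^8≡42, 31^16≡26 (mod 79).
31^20 = 31^(16+4) ≡ 49 (mod 79).
Check: 49² = 2401 ≡ 31 (mod 79). The two roots are 30 and 49.

30, 49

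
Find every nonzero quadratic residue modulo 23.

1,2,3,4,6,8,9,12,13,16,18

Square k = 1,…,11 (k and 23−k give the same square):
1²=1, 2²=4, 3²=9, 4²=16, 5²≡2, 6²≡13, 7²≡3, 8²≡18, 9²≡12, 10²≡8, 11²≡6 (mod 23).
So the quadratic residues mod 23 are {1, 2, 3, 4, 6, 8, 9, 12, 13, 16, 18}.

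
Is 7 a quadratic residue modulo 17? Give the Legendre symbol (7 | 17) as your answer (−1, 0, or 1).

-1

Euler's criterion: (7/17) ≡ 7^8 (mod 17).
7^2 ≡ 15 (mod 17)
7^4 ≡ 4 (mod 17)
7^8 ≡ 16 (mod 17)
7^8 = 7^(8) ≡ 16 (mod 17).
Result is 16 ≡ −1, so (7/17) = −1.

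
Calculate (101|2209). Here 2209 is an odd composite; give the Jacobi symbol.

Reciprocity: 101 ≡ 1 and 2209 ≡ 1 (mod 4), so (101/2209) = +(2209/101).
Reduce top mod 101: now compute (88/101).
Pull out 2^3: since 101 ≡ 5 (mod 8), (2/101) = -1, so (2/101)^3 = -1.
Reciprocity: 11 ≡ 3 and 101 ≡ 1 (mod 4), so (11/101) = +(101/11).
Reduce top mod 11: now compute (2/11).
Pull out 2: since 11 ≡ 3 (mod 8), (2/11) = -1.
Reached (1/11) = 1. Collecting the sign flips along the way, the symbol is +1.

1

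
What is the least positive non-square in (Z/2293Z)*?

2

(2/2293) = −1, so 2 is the smallest positive non-residue mod 2293.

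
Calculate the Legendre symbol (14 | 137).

1

Euler's criterion: (14/137) ≡ 14^68 (mod 137).
14^2 ≡ 59 (mod 137)
14^4 ≡ 56 (mod 137)
14^8 ≡ 122 (mod 137)
14^16 ≡ 88 (mod 137)
14^32 ≡ 72 (mod 137)
14^64 ≡ 115 (mod 137)
14^68 = 14^(64+4) ≡ 1 (mod 137).
Result is 1, so (14/137) = 1.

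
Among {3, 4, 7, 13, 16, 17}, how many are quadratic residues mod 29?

(3/29) = -1 → non-residue.
(4/29) = +1 → QR.
(7/29) = +1 → QR.
(13/29) = +1 → QR.
(16/29) = +1 → QR.
(17/29) = -1 → non-residue.
Total quadratic residues among the 6: 4.

4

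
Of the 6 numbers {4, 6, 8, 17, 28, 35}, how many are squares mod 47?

5

(4/47) = +1 → QR.
(6/47) = +1 → QR.
(8/47) = +1 → QR.
(17/47) = +1 → QR.
(28/47) = +1 → QR.
(35/47) = -1 → non-residue.
Total quadratic residues among the 6: 5.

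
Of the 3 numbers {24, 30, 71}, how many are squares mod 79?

0

(24/79) = -1 → non-residue.
(30/79) = -1 → non-residue.
(71/79) = -1 → non-residue.
Total quadratic residues among the 3: 0.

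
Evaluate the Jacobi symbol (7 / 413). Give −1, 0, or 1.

Reciprocity: 7 ≡ 3 and 413 ≡ 1 (mod 4), so (7/413) = +(413/7).
Reduce top mod 7: now compute (0/7).
Top reduces to 0: gcd > 1, so the symbol is 0.

0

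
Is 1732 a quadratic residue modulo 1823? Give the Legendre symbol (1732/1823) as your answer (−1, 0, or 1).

-1

Pull out 2^2: since 1823 ≡ 7 (mod 8), (2/1823) = +1, so (2/1823)^2 = +1.
Reciprocity: 433 ≡ 1 and 1823 ≡ 3 (mod 4), so (433/1823) = +(1823/433).
Reduce top mod 433: now compute (91/433).
Reciprocity: 91 ≡ 3 and 433 ≡ 1 (mod 4), so (91/433) = +(433/91).
Reduce top mod 91: now compute (69/91).
Reciprocity: 69 ≡ 1 and 91 ≡ 3 (mod 4), so (69/91) = +(91/69).
Reduce top mod 69: now compute (22/69).
Pull out 2: since 69 ≡ 5 (mod 8), (2/69) = -1.
Reciprocity: 11 ≡ 3 and 69 ≡ 1 (mod 4), so (11/69) = +(69/11).
Reduce top mod 11: now compute (3/11).
Reciprocity: 3 ≡ 3 and 11 ≡ 3 (mod 4), so (3/11) = −(11/3).
Reduce top mod 3: now compute (2/3).
Pull out 2: since 3 ≡ 3 (mod 8), (2/3) = -1.
Reached (1/3) = 1. Collecting the sign flips along the way, the symbol is -1.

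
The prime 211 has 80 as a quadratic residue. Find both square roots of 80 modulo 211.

Since 211 ≡ 3 (mod 4), a square root of 80 is 80^((211+1)/4) = 80^53 mod 211.
Repeated squaring: 80^2≡70, 80^4≡47, 80^8≡99, 80^16≡95, 80^32≡163 (mod 211).
80^53 = 80^(32+16+4+1) ≡ 49 (mod 211).
Check: 49² = 2401 ≡ 80 (mod 211). The two roots are 49 and 162.

49, 162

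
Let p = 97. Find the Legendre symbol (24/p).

Pull out 2^3: since 97 ≡ 1 (mod 8), (2/97) = +1, so (2/97)^3 = +1.
Reciprocity: 3 ≡ 3 and 97 ≡ 1 (mod 4), so (3/97) = +(97/3).
Reduce top mod 3: now compute (1/3).
Reached (1/3) = 1. Collecting the sign flips along the way, the symbol is +1.

1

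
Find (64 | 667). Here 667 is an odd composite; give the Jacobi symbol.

1

Pull out 2^6: since 667 ≡ 3 (mod 8), (2/667) = -1, so (2/667)^6 = +1.
Reached (1/667) = 1. Collecting the sign flips along the way, the symbol is +1.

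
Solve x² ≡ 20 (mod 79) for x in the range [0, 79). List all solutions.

Since 79 ≡ 3 (mod 4), a square root of 20 is 20^((79+1)/4) = 20^20 mod 79.
Repeated squaring: 20^2≡5, 20^4≡25, 20^8≡72, 20^16≡49 (mod 79).
20^20 = 20^(16+4) ≡ 40 (mod 79).
Check: 40² = 1600 ≡ 20 (mod 79). The two roots are 39 and 40.

39, 40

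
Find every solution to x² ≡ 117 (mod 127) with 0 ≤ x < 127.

25, 102

Since 127 ≡ 3 (mod 4), a square root of 117 is 117^((127+1)/4) = 117^32 mod 127.
Repeated squaring: 117^2≡100, 117^4≡94, 117^8≡73, 117^16≡122, 117^32≡25 (mod 127).
117^32 = 117^(32) ≡ 25 (mod 127).
Check: 25² = 625 ≡ 117 (mod 127). The two roots are 25 and 102.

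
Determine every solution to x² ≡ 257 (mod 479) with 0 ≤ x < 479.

89, 390

Since 479 ≡ 3 (mod 4), a square root of 257 is 257^((479+1)/4) = 257^120 mod 479.
Repeated squaring: 257^2≡426, 257^4≡414, 257^8≡393, 257^16≡211, 257^32≡453, 257^64≡197 (mod 479).
257^120 = 257^(64+32+16+8) ≡ 89 (mod 479).
Check: 89² = 7921 ≡ 257 (mod 479). The two roots are 89 and 390.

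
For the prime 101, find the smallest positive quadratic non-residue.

(2/101) = −1, so 2 is the smallest positive non-residue mod 101.

2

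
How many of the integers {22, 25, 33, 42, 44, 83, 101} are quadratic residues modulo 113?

4

(22/113) = +1 → QR.
(25/113) = +1 → QR.
(33/113) = -1 → non-residue.
(42/113) = -1 → non-residue.
(44/113) = +1 → QR.
(83/113) = +1 → QR.
(101/113) = -1 → non-residue.
Total quadratic residues among the 7: 4.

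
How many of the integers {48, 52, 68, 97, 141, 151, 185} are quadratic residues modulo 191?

4

(48/191) = +1 → QR.
(52/191) = +1 → QR.
(68/191) = +1 → QR.
(97/191) = +1 → QR.
(141/191) = -1 → non-residue.
(151/191) = -1 → non-residue.
(185/191) = -1 → non-residue.
Total quadratic residues among the 7: 4.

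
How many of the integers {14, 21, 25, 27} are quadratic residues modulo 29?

1

(14/29) = -1 → non-residue.
(21/29) = -1 → non-residue.
(25/29) = +1 → QR.
(27/29) = -1 → non-residue.
Total quadratic residues among the 4: 1.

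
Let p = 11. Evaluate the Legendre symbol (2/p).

Pull out 2: since 11 ≡ 3 (mod 8), (2/11) = -1.
Reached (1/11) = 1. Collecting the sign flips along the way, the symbol is -1.

-1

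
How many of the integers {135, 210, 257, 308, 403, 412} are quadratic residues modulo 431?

2

(135/431) = +1 → QR.
(210/431) = -1 → non-residue.
(257/431) = -1 → non-residue.
(308/431) = -1 → non-residue.
(403/431) = +1 → QR.
(412/431) = -1 → non-residue.
Total quadratic residues among the 6: 2.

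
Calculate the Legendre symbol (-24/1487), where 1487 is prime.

-1

First reduce: -24 ≡ 1463 (mod 1487).
Reciprocity: 1463 ≡ 3 and 1487 ≡ 3 (mod 4), so (1463/1487) = −(1487/1463).
Reduce top mod 1463: now compute (24/1463).
Pull out 2^3: since 1463 ≡ 7 (mod 8), (2/1463) = +1, so (2/1463)^3 = +1.
Reciprocity: 3 ≡ 3 and 1463 ≡ 3 (mod 4), so (3/1463) = −(1463/3).
Reduce top mod 3: now compute (2/3).
Pull out 2: since 3 ≡ 3 (mod 8), (2/3) = -1.
Reached (1/3) = 1. Collecting the sign flips along the way, the symbol is -1.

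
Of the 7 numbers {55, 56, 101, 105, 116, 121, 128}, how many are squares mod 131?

(55/131) = +1 → QR.
(56/131) = -1 → non-residue.
(101/131) = +1 → QR.
(105/131) = +1 → QR.
(116/131) = -1 → non-residue.
(121/131) = +1 → QR.
(128/131) = -1 → non-residue.
Total quadratic residues among the 7: 4.

4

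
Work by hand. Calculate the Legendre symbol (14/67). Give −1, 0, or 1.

1

Euler's criterion: (14/67) ≡ 14^33 (mod 67).
14^2 ≡ 62 (mod 67)
14^4 ≡ 25 (mod 67)
14^8 ≡ 22 (mod 67)
14^16 ≡ 15 (mod 67)
14^32 ≡ 24 (mod 67)
14^33 = 14^(32+1) ≡ 1 (mod 67).
Result is 1, so (14/67) = 1.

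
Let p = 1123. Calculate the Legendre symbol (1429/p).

-1

Euler's criterion: (1429/1123) ≡ 306^561 (mod 1123).
306^2 ≡ 427 (mod 1123)
306^4 ≡ 403 (mod 1123)
306^8 ≡ 697 (mod 1123)
306^16 ≡ 673 (mod 1123)
306^32 ≡ 360 (mod 1123)
306^64 ≡ 455 (mod 1123)
306^128 ≡ 393 (mod 1123)
306^256 ≡ 598 (mod 1123)
306^512 ≡ 490 (mod 1123)
306^561 = 306^(512+32+16+1) ≡ 1122 (mod 1123).
Result is 1122 ≡ −1, so (1429/1123) = −1.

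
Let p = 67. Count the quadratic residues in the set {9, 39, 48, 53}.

2

(9/67) = +1 → QR.
(39/67) = +1 → QR.
(48/67) = -1 → non-residue.
(53/67) = -1 → non-residue.
Total quadratic residues among the 4: 2.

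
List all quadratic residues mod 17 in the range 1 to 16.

Square k = 1,…,8 (k and 17−k give the same square):
1²=1, 2²=4, 3²=9, 4²=16, 5²≡8, 6²≡2, 7²≡15, 8²≡13 (mod 17).
So the quadratic residues mod 17 are {1, 2, 4, 8, 9, 13, 15, 16}.

1 2 4 8 9 13 15 16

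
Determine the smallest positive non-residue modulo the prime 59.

(2/59) = −1, so 2 is the smallest positive non-residue mod 59.

2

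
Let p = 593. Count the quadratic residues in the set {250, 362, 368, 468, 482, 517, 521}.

3

(250/593) = -1 → non-residue.
(362/593) = -1 → non-residue.
(368/593) = +1 → QR.
(468/593) = -1 → non-residue.
(482/593) = -1 → non-residue.
(517/593) = +1 → QR.
(521/593) = +1 → QR.
Total quadratic residues among the 7: 3.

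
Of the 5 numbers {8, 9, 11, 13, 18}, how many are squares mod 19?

2

(8/19) = -1 → non-residue.
(9/19) = +1 → QR.
(11/19) = +1 → QR.
(13/19) = -1 → non-residue.
(18/19) = -1 → non-residue.
Total quadratic residues among the 5: 2.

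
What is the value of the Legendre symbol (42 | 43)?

Euler's criterion: (42/43) ≡ 42^21 (mod 43).
42^2 ≡ 1 (mod 43)
42^4 ≡ 1 (mod 43)
42^8 ≡ 1 (mod 43)
42^16 ≡ 1 (mod 43)
42^21 = 42^(16+4+1) ≡ 42 (mod 43).
Result is 42 ≡ −1, so (42/43) = −1.

-1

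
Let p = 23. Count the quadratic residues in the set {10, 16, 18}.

(10/23) = -1 → non-residue.
(16/23) = +1 → QR.
(18/23) = +1 → QR.
Total quadratic residues among the 3: 2.

2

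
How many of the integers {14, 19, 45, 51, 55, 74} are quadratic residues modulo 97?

0

(14/97) = -1 → non-residue.
(19/97) = -1 → non-residue.
(45/97) = -1 → non-residue.
(51/97) = -1 → non-residue.
(55/97) = -1 → non-residue.
(74/97) = -1 → non-residue.
Total quadratic residues among the 6: 0.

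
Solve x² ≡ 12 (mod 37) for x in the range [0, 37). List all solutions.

37 ≡ 1 (mod 4), so we find a root by search.
Trying successive values, 7² = 49 ≡ 12 (mod 37). The other root is 37 − 7 = 30.

7, 30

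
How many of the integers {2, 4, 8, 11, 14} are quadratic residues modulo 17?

(2/17) = +1 → QR.
(4/17) = +1 → QR.
(8/17) = +1 → QR.
(11/17) = -1 → non-residue.
(14/17) = -1 → non-residue.
Total quadratic residues among the 5: 3.

3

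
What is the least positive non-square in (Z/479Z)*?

13

(2/479) = +1, so 2 is a residue.
(3/479) = +1, so 3 is a residue.
(4/479) = +1, so 4 is a residue.
(5/479) = +1, so 5 is a residue.
(6/479) = +1, so 6 is a residue.
(7/479) = +1, so 7 is a residue.
(8/479) = +1, so 8 is a residue.
(9/479) = +1, so 9 is a residue.
(10/479) = +1, so 10 is a residue.
(11/479) = +1, so 11 is a residue.
(12/479) = +1, so 12 is a residue.
(13/479) = −1, so 13 is the smallest positive non-residue mod 479.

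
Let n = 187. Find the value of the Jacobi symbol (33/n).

0

Reciprocity: 33 ≡ 1 and 187 ≡ 3 (mod 4), so (33/187) = +(187/33).
Reduce top mod 33: now compute (22/33).
Pull out 2: since 33 ≡ 1 (mod 8), (2/33) = +1.
Reciprocity: 11 ≡ 3 and 33 ≡ 1 (mod 4), so (11/33) = +(33/11).
Reduce top mod 11: now compute (0/11).
Top reduces to 0: gcd > 1, so the symbol is 0.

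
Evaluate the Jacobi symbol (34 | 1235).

Pull out 2: since 1235 ≡ 3 (mod 8), (2/1235) = -1.
Reciprocity: 17 ≡ 1 and 1235 ≡ 3 (mod 4), so (17/1235) = +(1235/17).
Reduce top mod 17: now compute (11/17).
Reciprocity: 11 ≡ 3 and 17 ≡ 1 (mod 4), so (11/17) = +(17/11).
Reduce top mod 11: now compute (6/11).
Pull out 2: since 11 ≡ 3 (mod 8), (2/11) = -1.
Reciprocity: 3 ≡ 3 and 11 ≡ 3 (mod 4), so (3/11) = −(11/3).
Reduce top mod 3: now compute (2/3).
Pull out 2: since 3 ≡ 3 (mod 8), (2/3) = -1.
Reached (1/3) = 1. Collecting the sign flips along the way, the symbol is +1.

1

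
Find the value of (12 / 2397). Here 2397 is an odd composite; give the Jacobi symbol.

Pull out 2^2: since 2397 ≡ 5 (mod 8), (2/2397) = -1, so (2/2397)^2 = +1.
Reciprocity: 3 ≡ 3 and 2397 ≡ 1 (mod 4), so (3/2397) = +(2397/3).
Reduce top mod 3: now compute (0/3).
Top reduces to 0: gcd > 1, so the symbol is 0.

0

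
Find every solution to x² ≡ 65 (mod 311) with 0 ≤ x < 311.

Since 311 ≡ 3 (mod 4), a square root of 65 is 65^((311+1)/4) = 65^78 mod 311.
Repeated squaring: 65^2≡182, 65^4≡158, 65^8≡84, 65^16≡214, 65^32≡79, 65^64≡21 (mod 311).
65^78 = 65^(64+8+4+2) ≡ 240 (mod 311).
Check: 240² = 57600 ≡ 65 (mod 311). The two roots are 71 and 240.

71, 240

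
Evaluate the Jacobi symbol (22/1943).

1

Pull out 2: since 1943 ≡ 7 (mod 8), (2/1943) = +1.
Reciprocity: 11 ≡ 3 and 1943 ≡ 3 (mod 4), so (11/1943) = −(1943/11).
Reduce top mod 11: now compute (7/11).
Reciprocity: 7 ≡ 3 and 11 ≡ 3 (mod 4), so (7/11) = −(11/7).
Reduce top mod 7: now compute (4/7).
Pull out 2^2: since 7 ≡ 7 (mod 8), (2/7) = +1, so (2/7)^2 = +1.
Reached (1/7) = 1. Collecting the sign flips along the way, the symbol is +1.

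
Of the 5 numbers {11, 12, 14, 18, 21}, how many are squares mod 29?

(11/29) = -1 → non-residue.
(12/29) = -1 → non-residue.
(14/29) = -1 → non-residue.
(18/29) = -1 → non-residue.
(21/29) = -1 → non-residue.
Total quadratic residues among the 5: 0.

0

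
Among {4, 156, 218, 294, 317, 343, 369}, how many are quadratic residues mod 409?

5

(4/409) = +1 → QR.
(156/409) = -1 → non-residue.
(218/409) = +1 → QR.
(294/409) = +1 → QR.
(317/409) = +1 → QR.
(343/409) = -1 → non-residue.
(369/409) = +1 → QR.
Total quadratic residues among the 7: 5.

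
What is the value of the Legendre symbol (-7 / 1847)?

-1

First reduce: -7 ≡ 1840 (mod 1847).
Pull out 2^4: since 1847 ≡ 7 (mod 8), (2/1847) = +1, so (2/1847)^4 = +1.
Reciprocity: 115 ≡ 3 and 1847 ≡ 3 (mod 4), so (115/1847) = −(1847/115).
Reduce top mod 115: now compute (7/115).
Reciprocity: 7 ≡ 3 and 115 ≡ 3 (mod 4), so (7/115) = −(115/7).
Reduce top mod 7: now compute (3/7).
Reciprocity: 3 ≡ 3 and 7 ≡ 3 (mod 4), so (3/7) = −(7/3).
Reduce top mod 3: now compute (1/3).
Reached (1/3) = 1. Collecting the sign flips along the way, the symbol is -1.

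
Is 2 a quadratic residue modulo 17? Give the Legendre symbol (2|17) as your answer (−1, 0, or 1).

Euler's criterion: (2/17) ≡ 2^8 (mod 17).
2^2 ≡ 4 (mod 17)
2^4 ≡ 16 (mod 17)
2^8 ≡ 1 (mod 17)
2^8 = 2^(8) ≡ 1 (mod 17).
Result is 1, so (2/17) = 1.

1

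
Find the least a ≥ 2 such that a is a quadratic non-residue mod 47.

(2/47) = +1, so 2 is a residue.
(3/47) = +1, so 3 is a residue.
(4/47) = +1, so 4 is a residue.
(5/47) = −1, so 5 is the smallest positive non-residue mod 47.

5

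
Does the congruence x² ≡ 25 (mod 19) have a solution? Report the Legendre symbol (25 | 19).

Euler's criterion: (25/19) ≡ 6^9 (mod 19).
6^2 ≡ 17 (mod 19)
6^4 ≡ 4 (mod 19)
6^8 ≡ 16 (mod 19)
6^9 = 6^(8+1) ≡ 1 (mod 19).
Result is 1, so (25/19) = 1.

1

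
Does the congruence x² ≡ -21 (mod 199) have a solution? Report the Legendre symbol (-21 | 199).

First reduce: -21 ≡ 178 (mod 199).
Pull out 2: since 199 ≡ 7 (mod 8), (2/199) = +1.
Reciprocity: 89 ≡ 1 and 199 ≡ 3 (mod 4), so (89/199) = +(199/89).
Reduce top mod 89: now compute (21/89).
Reciprocity: 21 ≡ 1 and 89 ≡ 1 (mod 4), so (21/89) = +(89/21).
Reduce top mod 21: now compute (5/21).
Reciprocity: 5 ≡ 1 and 21 ≡ 1 (mod 4), so (5/21) = +(21/5).
Reduce top mod 5: now compute (1/5).
Reached (1/5) = 1. Collecting the sign flips along the way, the symbol is +1.

1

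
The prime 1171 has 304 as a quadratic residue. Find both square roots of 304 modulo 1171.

245, 926

Since 1171 ≡ 3 (mod 4), a square root of 304 is 304^((1171+1)/4) = 304^293 mod 1171.
Repeated squaring: 304^2≡1078, 304^4≡452, 304^8≡550, 304^16≡382, 304^32≡720, 304^64≡818, 304^128≡483, 304^256≡260 (mod 1171).
304^293 = 304^(256+32+4+1) ≡ 245 (mod 1171).
Check: 245² = 60025 ≡ 304 (mod 1171). The two roots are 245 and 926.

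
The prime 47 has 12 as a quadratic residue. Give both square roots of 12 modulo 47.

23, 24

Since 47 ≡ 3 (mod 4), a square root of 12 is 12^((47+1)/4) = 12^12 mod 47.
Repeated squaring: 12^2≡3, 12^4≡9, 12^8≡34 (mod 47).
12^12 = 12^(8+4) ≡ 24 (mod 47).
Check: 24² = 576 ≡ 12 (mod 47). The two roots are 23 and 24.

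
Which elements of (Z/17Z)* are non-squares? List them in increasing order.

Square k = 1,…,8 (k and 17−k give the same square):
1²=1, 2²=4, 3²=9, 4²=16, 5²≡8, 6²≡2, 7²≡15, 8²≡13 (mod 17).
The residues are {1, 2, 4, 8, 9, 13, 15, 16}; the non-residues are the remaining 8 nonzero classes.

3, 5, 6, 7, 10, 11, 12, 14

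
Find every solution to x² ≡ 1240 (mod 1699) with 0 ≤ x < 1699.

Since 1699 ≡ 3 (mod 4), a square root of 1240 is 1240^((1699+1)/4) = 1240^425 mod 1699.
Repeated squaring: 1240^2≡5, 1240^4≡25, 1240^8≡625, 1240^16≡1554, 1240^32≡637, 1240^64≡1407, 1240^128≡314, 1240^256≡54 (mod 1699).
1240^425 = 1240^(256+128+32+8+1) ≡ 1088 (mod 1699).
Check: 1088² = 1183744 ≡ 1240 (mod 1699). The two roots are 611 and 1088.

611, 1088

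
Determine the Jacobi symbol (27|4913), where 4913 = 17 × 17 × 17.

-1

Reciprocity: 27 ≡ 3 and 4913 ≡ 1 (mod 4), so (27/4913) = +(4913/27).
Reduce top mod 27: now compute (26/27).
Pull out 2: since 27 ≡ 3 (mod 8), (2/27) = -1.
Reciprocity: 13 ≡ 1 and 27 ≡ 3 (mod 4), so (13/27) = +(27/13).
Reduce top mod 13: now compute (1/13).
Reached (1/13) = 1. Collecting the sign flips along the way, the symbol is -1.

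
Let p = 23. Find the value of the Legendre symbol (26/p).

Euler's criterion: (26/23) ≡ 3^11 (mod 23).
3^2 ≡ 9 (mod 23)
3^4 ≡ 12 (mod 23)
3^8 ≡ 6 (mod 23)
3^11 = 3^(8+2+1) ≡ 1 (mod 23).
Result is 1, so (26/23) = 1.

1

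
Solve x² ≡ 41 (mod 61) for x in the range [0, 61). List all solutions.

61 ≡ 1 (mod 4), so we find a root by search.
Trying successive values, 23² = 529 ≡ 41 (mod 61). The other root is 61 − 23 = 38.

23, 38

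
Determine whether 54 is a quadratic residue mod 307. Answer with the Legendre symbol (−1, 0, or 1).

Euler's criterion: (54/307) ≡ 54^153 (mod 307).
54^2 ≡ 153 (mod 307)
54^4 ≡ 77 (mod 307)
54^8 ≡ 96 (mod 307)
54^16 ≡ 6 (mod 307)
54^32 ≡ 36 (mod 307)
54^64 ≡ 68 (mod 307)
54^128 ≡ 19 (mod 307)
54^153 = 54^(128+16+8+1) ≡ 1 (mod 307).
Result is 1, so (54/307) = 1.

1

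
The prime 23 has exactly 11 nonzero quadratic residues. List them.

Square k = 1,…,11 (k and 23−k give the same square):
1²=1, 2²=4, 3²=9, 4²=16, 5²≡2, 6²≡13, 7²≡3, 8²≡18, 9²≡12, 10²≡8, 11²≡6 (mod 23).
So the quadratic residues mod 23 are {1, 2, 3, 4, 6, 8, 9, 12, 13, 16, 18}.

1, 2, 3, 4, 6, 8, 9, 12, 13, 16, 18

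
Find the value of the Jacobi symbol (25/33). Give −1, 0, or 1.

1

Reciprocity: 25 ≡ 1 and 33 ≡ 1 (mod 4), so (25/33) = +(33/25).
Reduce top mod 25: now compute (8/25).
Pull out 2^3: since 25 ≡ 1 (mod 8), (2/25) = +1, so (2/25)^3 = +1.
Reached (1/25) = 1. Collecting the sign flips along the way, the symbol is +1.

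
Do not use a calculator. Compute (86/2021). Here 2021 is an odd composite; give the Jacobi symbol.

Pull out 2: since 2021 ≡ 5 (mod 8), (2/2021) = -1.
Reciprocity: 43 ≡ 3 and 2021 ≡ 1 (mod 4), so (43/2021) = +(2021/43).
Reduce top mod 43: now compute (0/43).
Top reduces to 0: gcd > 1, so the symbol is 0.

0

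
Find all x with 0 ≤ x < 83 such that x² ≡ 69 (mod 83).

Since 83 ≡ 3 (mod 4), a square root of 69 is 69^((83+1)/4) = 69^21 mod 83.
Repeated squaring: 69^2≡30, 69^4≡70, 69^8≡3, 69^16≡9 (mod 83).
69^21 = 69^(16+4+1) ≡ 61 (mod 83).
Check: 61² = 3721 ≡ 69 (mod 83). The two roots are 22 and 61.

22, 61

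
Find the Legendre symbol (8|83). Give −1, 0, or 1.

Euler's criterion: (8/83) ≡ 8^41 (mod 83).
8^2 ≡ 64 (mod 83)
8^4 ≡ 29 (mod 83)
8^8 ≡ 11 (mod 83)
8^16 ≡ 38 (mod 83)
8^32 ≡ 33 (mod 83)
8^41 = 8^(32+8+1) ≡ 82 (mod 83).
Result is 82 ≡ −1, so (8/83) = −1.

-1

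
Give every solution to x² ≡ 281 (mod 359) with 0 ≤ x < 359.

Since 359 ≡ 3 (mod 4), a square root of 281 is 281^((359+1)/4) = 281^90 mod 359.
Repeated squaring: 281^2≡340, 281^4≡2, 281^8≡4, 281^16≡16, 281^32≡256, 281^64≡198 (mod 359).
281^90 = 281^(64+16+8+2) ≡ 121 (mod 359).
Check: 121² = 14641 ≡ 281 (mod 359). The two roots are 121 and 238.

121, 238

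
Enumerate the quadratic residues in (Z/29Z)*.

1,4,5,6,7,9,13,16,20,22,23,24,25,28

Square k = 1,…,14 (k and 29−k give the same square):
1²=1, 2²=4, 3²=9, 4²=16, 5²=25, 6²≡7, 7²≡20, 8²≡6, 9²≡23, 10²≡13, 11²≡5, 12²≡28, 13²≡24, 14²≡22 (mod 29).
So the quadratic residues mod 29 are {1, 4, 5, 6, 7, 9, 13, 16, 20, 22, 23, 24, 25, 28}.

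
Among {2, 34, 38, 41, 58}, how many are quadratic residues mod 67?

0

(2/67) = -1 → non-residue.
(34/67) = -1 → non-residue.
(38/67) = -1 → non-residue.
(41/67) = -1 → non-residue.
(58/67) = -1 → non-residue.
Total quadratic residues among the 5: 0.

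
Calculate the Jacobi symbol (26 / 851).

1

Pull out 2: since 851 ≡ 3 (mod 8), (2/851) = -1.
Reciprocity: 13 ≡ 1 and 851 ≡ 3 (mod 4), so (13/851) = +(851/13).
Reduce top mod 13: now compute (6/13).
Pull out 2: since 13 ≡ 5 (mod 8), (2/13) = -1.
Reciprocity: 3 ≡ 3 and 13 ≡ 1 (mod 4), so (3/13) = +(13/3).
Reduce top mod 3: now compute (1/3).
Reached (1/3) = 1. Collecting the sign flips along the way, the symbol is +1.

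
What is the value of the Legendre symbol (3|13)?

1

Reciprocity: 3 ≡ 3 and 13 ≡ 1 (mod 4), so (3/13) = +(13/3).
Reduce top mod 3: now compute (1/3).
Reached (1/3) = 1. Collecting the sign flips along the way, the symbol is +1.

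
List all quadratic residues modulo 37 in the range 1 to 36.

Square k = 1,…,18 (k and 37−k give the same square):
1²=1, 2²=4, 3²=9, 4²=16, 5²=25, 6²=36, 7²≡12, 8²≡27, 9²≡7, 10²≡26, 11²≡10, 12²≡33, 13²≡21, 14²≡11, 15²≡3, 16²≡34, 17²≡30, 18²≡28 (mod 37).
So the quadratic residues mod 37 are {1, 3, 4, 7, 9, 10, 11, 12, 16, 21, 25, 26, 27, 28, 30, 33, 34, 36}.

1 3 4 7 9 10 11 12 16 21 25 26 27 28 30 33 34 36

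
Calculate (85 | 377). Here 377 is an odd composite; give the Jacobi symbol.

1

Reciprocity: 85 ≡ 1 and 377 ≡ 1 (mod 4), so (85/377) = +(377/85).
Reduce top mod 85: now compute (37/85).
Reciprocity: 37 ≡ 1 and 85 ≡ 1 (mod 4), so (37/85) = +(85/37).
Reduce top mod 37: now compute (11/37).
Reciprocity: 11 ≡ 3 and 37 ≡ 1 (mod 4), so (11/37) = +(37/11).
Reduce top mod 11: now compute (4/11).
Pull out 2^2: since 11 ≡ 3 (mod 8), (2/11) = -1, so (2/11)^2 = +1.
Reached (1/11) = 1. Collecting the sign flips along the way, the symbol is +1.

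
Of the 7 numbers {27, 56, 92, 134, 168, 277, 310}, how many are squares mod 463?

(27/463) = -1 → non-residue.
(56/463) = -1 → non-residue.
(92/463) = -1 → non-residue.
(134/463) = +1 → QR.
(168/463) = +1 → QR.
(277/463) = +1 → QR.
(310/463) = -1 → non-residue.
Total quadratic residues among the 7: 3.

3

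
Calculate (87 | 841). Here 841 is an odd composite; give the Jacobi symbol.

0

Reciprocity: 87 ≡ 3 and 841 ≡ 1 (mod 4), so (87/841) = +(841/87).
Reduce top mod 87: now compute (58/87).
Pull out 2: since 87 ≡ 7 (mod 8), (2/87) = +1.
Reciprocity: 29 ≡ 1 and 87 ≡ 3 (mod 4), so (29/87) = +(87/29).
Reduce top mod 29: now compute (0/29).
Top reduces to 0: gcd > 1, so the symbol is 0.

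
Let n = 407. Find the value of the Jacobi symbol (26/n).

1

Pull out 2: since 407 ≡ 7 (mod 8), (2/407) = +1.
Reciprocity: 13 ≡ 1 and 407 ≡ 3 (mod 4), so (13/407) = +(407/13).
Reduce top mod 13: now compute (4/13).
Pull out 2^2: since 13 ≡ 5 (mod 8), (2/13) = -1, so (2/13)^2 = +1.
Reached (1/13) = 1. Collecting the sign flips along the way, the symbol is +1.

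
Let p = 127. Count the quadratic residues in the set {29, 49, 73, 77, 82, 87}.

4

(29/127) = -1 → non-residue.
(49/127) = +1 → QR.
(73/127) = +1 → QR.
(77/127) = -1 → non-residue.
(82/127) = +1 → QR.
(87/127) = +1 → QR.
Total quadratic residues among the 6: 4.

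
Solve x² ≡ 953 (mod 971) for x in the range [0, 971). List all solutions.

434, 537

Since 971 ≡ 3 (mod 4), a square root of 953 is 953^((971+1)/4) = 953^243 mod 971.
Repeated squaring: 953^2≡324, 953^4≡108, 953^8≡12, 953^16≡144, 953^32≡345, 953^64≡563, 953^128≡423 (mod 971).
953^243 = 953^(128+64+32+16+2+1) ≡ 434 (mod 971).
Check: 434² = 188356 ≡ 953 (mod 971). The two roots are 434 and 537.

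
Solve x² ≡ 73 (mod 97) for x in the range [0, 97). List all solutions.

48, 49

97 ≡ 1 (mod 4), so we find a root by search.
Trying successive values, 48² = 2304 ≡ 73 (mod 97). The other root is 97 − 48 = 49.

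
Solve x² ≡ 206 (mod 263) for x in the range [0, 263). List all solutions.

39, 224

Since 263 ≡ 3 (mod 4), a square root of 206 is 206^((263+1)/4) = 206^66 mod 263.
Repeated squaring: 206^2≡93, 206^4≡233, 206^8≡111, 206^16≡223, 206^32≡22, 206^64≡221 (mod 263).
206^66 = 206^(64+2) ≡ 39 (mod 263).
Check: 39² = 1521 ≡ 206 (mod 263). The two roots are 39 and 224.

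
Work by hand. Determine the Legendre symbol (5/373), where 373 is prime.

-1

Reciprocity: 5 ≡ 1 and 373 ≡ 1 (mod 4), so (5/373) = +(373/5).
Reduce top mod 5: now compute (3/5).
Reciprocity: 3 ≡ 3 and 5 ≡ 1 (mod 4), so (3/5) = +(5/3).
Reduce top mod 3: now compute (2/3).
Pull out 2: since 3 ≡ 3 (mod 8), (2/3) = -1.
Reached (1/3) = 1. Collecting the sign flips along the way, the symbol is -1.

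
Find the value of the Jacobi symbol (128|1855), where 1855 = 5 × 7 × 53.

1

Pull out 2^7: since 1855 ≡ 7 (mod 8), (2/1855) = +1, so (2/1855)^7 = +1.
Reached (1/1855) = 1. Collecting the sign flips along the way, the symbol is +1.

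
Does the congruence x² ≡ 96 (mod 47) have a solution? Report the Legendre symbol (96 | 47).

1

First reduce: 96 ≡ 2 (mod 47).
Pull out 2: since 47 ≡ 7 (mod 8), (2/47) = +1.
Reached (1/47) = 1. Collecting the sign flips along the way, the symbol is +1.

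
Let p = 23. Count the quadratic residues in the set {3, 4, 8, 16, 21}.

4

(3/23) = +1 → QR.
(4/23) = +1 → QR.
(8/23) = +1 → QR.
(16/23) = +1 → QR.
(21/23) = -1 → non-residue.
Total quadratic residues among the 5: 4.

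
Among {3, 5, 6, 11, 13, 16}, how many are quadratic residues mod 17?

(3/17) = -1 → non-residue.
(5/17) = -1 → non-residue.
(6/17) = -1 → non-residue.
(11/17) = -1 → non-residue.
(13/17) = +1 → QR.
(16/17) = +1 → QR.
Total quadratic residues among the 6: 2.

2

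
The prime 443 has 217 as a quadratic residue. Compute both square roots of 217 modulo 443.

Since 443 ≡ 3 (mod 4), a square root of 217 is 217^((443+1)/4) = 217^111 mod 443.
Repeated squaring: 217^2≡131, 217^4≡327, 217^8≡166, 217^16≡90, 217^32≡126, 217^64≡371 (mod 443).
217^111 = 217^(64+32+8+4+2+1) ≡ 253 (mod 443).
Check: 253² = 64009 ≡ 217 (mod 443). The two roots are 190 and 253.

190, 253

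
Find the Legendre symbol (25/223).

Euler's criterion: (25/223) ≡ 25^111 (mod 223).
25^2 ≡ 179 (mod 223)
25^4 ≡ 152 (mod 223)
25^8 ≡ 135 (mod 223)
25^16 ≡ 162 (mod 223)
25^32 ≡ 153 (mod 223)
25^64 ≡ 217 (mod 223)
25^111 = 25^(64+32+8+4+2+1) ≡ 1 (mod 223).
Result is 1, so (25/223) = 1.

1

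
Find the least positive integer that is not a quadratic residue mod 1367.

5

(2/1367) = +1, so 2 is a residue.
(3/1367) = +1, so 3 is a residue.
(4/1367) = +1, so 4 is a residue.
(5/1367) = −1, so 5 is the smallest positive non-residue mod 1367.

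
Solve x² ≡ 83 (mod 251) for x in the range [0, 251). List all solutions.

121, 130

Since 251 ≡ 3 (mod 4), a square root of 83 is 83^((251+1)/4) = 83^63 mod 251.
Repeated squaring: 83^2≡112, 83^4≡245, 83^8≡36, 83^16≡41, 83^32≡175 (mod 251).
83^63 = 83^(32+16+8+4+2+1) ≡ 121 (mod 251).
Check: 121² = 14641 ≡ 83 (mod 251). The two roots are 121 and 130.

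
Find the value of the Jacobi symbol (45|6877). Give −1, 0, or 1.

Reciprocity: 45 ≡ 1 and 6877 ≡ 1 (mod 4), so (45/6877) = +(6877/45).
Reduce top mod 45: now compute (37/45).
Reciprocity: 37 ≡ 1 and 45 ≡ 1 (mod 4), so (37/45) = +(45/37).
Reduce top mod 37: now compute (8/37).
Pull out 2^3: since 37 ≡ 5 (mod 8), (2/37) = -1, so (2/37)^3 = -1.
Reached (1/37) = 1. Collecting the sign flips along the way, the symbol is -1.

-1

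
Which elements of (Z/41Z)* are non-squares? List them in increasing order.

Square k = 1,…,20 (k and 41−k give the same square):
1²=1, 2²=4, 3²=9, 4²=16, 5²=25, 6²=36, 7²≡8, 8²≡23, 9²≡40, 10²≡18, 11²≡39, 12²≡21, 13²≡5, 14²≡32, 15²≡20, 16²≡10, 17²≡2, 18²≡37, 19²≡33, 20²≡31 (mod 41).
The residues are {1, 2, 4, 5, 8, 9, 10, 16, 18, 20, 21, 23, 25, 31, 32, 33, 36, 37, 39, 40}; the non-residues are the remaining 20 nonzero classes.

3 6 7 11 12 13 14 15 17 19 22 24 26 27 28 29 30 34 35 38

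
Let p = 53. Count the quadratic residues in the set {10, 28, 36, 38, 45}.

4

(10/53) = +1 → QR.
(28/53) = +1 → QR.
(36/53) = +1 → QR.
(38/53) = +1 → QR.
(45/53) = -1 → non-residue.
Total quadratic residues among the 5: 4.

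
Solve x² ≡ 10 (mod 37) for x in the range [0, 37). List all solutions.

11, 26

37 ≡ 1 (mod 4), so we find a root by search.
Trying successive values, 11² = 121 ≡ 10 (mod 37). The other root is 37 − 11 = 26.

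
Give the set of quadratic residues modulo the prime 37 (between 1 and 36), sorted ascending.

1,3,4,7,9,10,11,12,16,21,25,26,27,28,30,33,34,36

Square k = 1,…,18 (k and 37−k give the same square):
1²=1, 2²=4, 3²=9, 4²=16, 5²=25, 6²=36, 7²≡12, 8²≡27, 9²≡7, 10²≡26, 11²≡10, 12²≡33, 13²≡21, 14²≡11, 15²≡3, 16²≡34, 17²≡30, 18²≡28 (mod 37).
So the quadratic residues mod 37 are {1, 3, 4, 7, 9, 10, 11, 12, 16, 21, 25, 26, 27, 28, 30, 33, 34, 36}.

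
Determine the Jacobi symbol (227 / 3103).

1

Reciprocity: 227 ≡ 3 and 3103 ≡ 3 (mod 4), so (227/3103) = −(3103/227).
Reduce top mod 227: now compute (152/227).
Pull out 2^3: since 227 ≡ 3 (mod 8), (2/227) = -1, so (2/227)^3 = -1.
Reciprocity: 19 ≡ 3 and 227 ≡ 3 (mod 4), so (19/227) = −(227/19).
Reduce top mod 19: now compute (18/19).
Pull out 2: since 19 ≡ 3 (mod 8), (2/19) = -1.
Reciprocity: 9 ≡ 1 and 19 ≡ 3 (mod 4), so (9/19) = +(19/9).
Reduce top mod 9: now compute (1/9).
Reached (1/9) = 1. Collecting the sign flips along the way, the symbol is +1.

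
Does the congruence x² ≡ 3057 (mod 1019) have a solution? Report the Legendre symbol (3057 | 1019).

0

First reduce: 3057 ≡ 0 (mod 1019).
Top reduces to 0: gcd > 1, so the symbol is 0.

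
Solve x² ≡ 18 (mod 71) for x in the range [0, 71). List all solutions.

35, 36

Since 71 ≡ 3 (mod 4), a square root of 18 is 18^((71+1)/4) = 18^18 mod 71.
Repeated squaring: 18^2≡40, 18^4≡38, 18^8≡24, 18^16≡8 (mod 71).
18^18 = 18^(16+2) ≡ 36 (mod 71).
Check: 36² = 1296 ≡ 18 (mod 71). The two roots are 35 and 36.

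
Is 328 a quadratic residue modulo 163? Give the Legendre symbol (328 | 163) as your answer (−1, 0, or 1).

Euler's criterion: (328/163) ≡ 2^81 (mod 163).
2^2 ≡ 4 (mod 163)
2^4 ≡ 16 (mod 163)
2^8 ≡ 93 (mod 163)
2^16 ≡ 10 (mod 163)
2^32 ≡ 100 (mod 163)
2^64 ≡ 57 (mod 163)
2^81 = 2^(64+16+1) ≡ 162 (mod 163).
Result is 162 ≡ −1, so (328/163) = −1.

-1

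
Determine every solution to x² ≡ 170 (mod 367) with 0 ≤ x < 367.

Since 367 ≡ 3 (mod 4), a square root of 170 is 170^((367+1)/4) = 170^92 mod 367.
Repeated squaring: 170^2≡274, 170^4≡208, 170^8≡325, 170^16≡296, 170^32≡270, 170^64≡234 (mod 367).
170^92 = 170^(64+16+8+4) ≡ 212 (mod 367).
Check: 212² = 44944 ≡ 170 (mod 367). The two roots are 155 and 212.

155, 212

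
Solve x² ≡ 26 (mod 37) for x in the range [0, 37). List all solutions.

10, 27

37 ≡ 1 (mod 4), so we find a root by search.
Trying successive values, 10² = 100 ≡ 26 (mod 37). The other root is 37 − 10 = 27.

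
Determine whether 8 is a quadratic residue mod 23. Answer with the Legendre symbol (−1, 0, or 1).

Euler's criterion: (8/23) ≡ 8^11 (mod 23).
8^2 ≡ 18 (mod 23)
8^4 ≡ 2 (mod 23)
8^8 ≡ 4 (mod 23)
8^11 = 8^(8+2+1) ≡ 1 (mod 23).
Result is 1, so (8/23) = 1.

1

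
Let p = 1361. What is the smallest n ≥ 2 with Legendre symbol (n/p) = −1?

3

(2/1361) = +1, so 2 is a residue.
(3/1361) = −1, so 3 is the smallest positive non-residue mod 1361.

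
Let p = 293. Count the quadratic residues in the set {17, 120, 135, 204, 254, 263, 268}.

(17/293) = +1 → QR.
(120/293) = -1 → non-residue.
(135/293) = +1 → QR.
(204/293) = -1 → non-residue.
(254/293) = +1 → QR.
(263/293) = -1 → non-residue.
(268/293) = +1 → QR.
Total quadratic residues among the 7: 4.

4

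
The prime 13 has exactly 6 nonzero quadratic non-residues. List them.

Square k = 1,…,6 (k and 13−k give the same square):
1²=1, 2²=4, 3²=9, 4²≡3, 5²≡12, 6²≡10 (mod 13).
The residues are {1, 3, 4, 9, 10, 12}; the non-residues are the remaining 6 nonzero classes.

2, 5, 6, 7, 8, 11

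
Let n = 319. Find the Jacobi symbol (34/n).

1

Pull out 2: since 319 ≡ 7 (mod 8), (2/319) = +1.
Reciprocity: 17 ≡ 1 and 319 ≡ 3 (mod 4), so (17/319) = +(319/17).
Reduce top mod 17: now compute (13/17).
Reciprocity: 13 ≡ 1 and 17 ≡ 1 (mod 4), so (13/17) = +(17/13).
Reduce top mod 13: now compute (4/13).
Pull out 2^2: since 13 ≡ 5 (mod 8), (2/13) = -1, so (2/13)^2 = +1.
Reached (1/13) = 1. Collecting the sign flips along the way, the symbol is +1.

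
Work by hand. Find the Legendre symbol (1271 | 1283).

Reciprocity: 1271 ≡ 3 and 1283 ≡ 3 (mod 4), so (1271/1283) = −(1283/1271).
Reduce top mod 1271: now compute (12/1271).
Pull out 2^2: since 1271 ≡ 7 (mod 8), (2/1271) = +1, so (2/1271)^2 = +1.
Reciprocity: 3 ≡ 3 and 1271 ≡ 3 (mod 4), so (3/1271) = −(1271/3).
Reduce top mod 3: now compute (2/3).
Pull out 2: since 3 ≡ 3 (mod 8), (2/3) = -1.
Reached (1/3) = 1. Collecting the sign flips along the way, the symbol is -1.

-1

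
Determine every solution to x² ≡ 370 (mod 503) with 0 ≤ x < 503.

Since 503 ≡ 3 (mod 4), a square root of 370 is 370^((503+1)/4) = 370^126 mod 503.
Repeated squaring: 370^2≡84, 370^4≡14, 370^8≡196, 370^16≡188, 370^32≡134, 370^64≡351 (mod 503).
370^126 = 370^(64+32+16+8+4+2) ≡ 299 (mod 503).
Check: 299² = 89401 ≡ 370 (mod 503). The two roots are 204 and 299.

204, 299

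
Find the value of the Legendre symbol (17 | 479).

-1

Reciprocity: 17 ≡ 1 and 479 ≡ 3 (mod 4), so (17/479) = +(479/17).
Reduce top mod 17: now compute (3/17).
Reciprocity: 3 ≡ 3 and 17 ≡ 1 (mod 4), so (3/17) = +(17/3).
Reduce top mod 3: now compute (2/3).
Pull out 2: since 3 ≡ 3 (mod 8), (2/3) = -1.
Reached (1/3) = 1. Collecting the sign flips along the way, the symbol is -1.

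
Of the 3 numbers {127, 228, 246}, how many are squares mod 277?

1

(127/277) = -1 → non-residue.
(228/277) = +1 → QR.
(246/277) = -1 → non-residue.
Total quadratic residues among the 3: 1.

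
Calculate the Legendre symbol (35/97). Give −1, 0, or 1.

Euler's criterion: (35/97) ≡ 35^48 (mod 97).
35^2 ≡ 61 (mod 97)
35^4 ≡ 35 (mod 97)
35^8 ≡ 61 (mod 97)
35^16 ≡ 35 (mod 97)
35^32 ≡ 61 (mod 97)
35^48 = 35^(32+16) ≡ 1 (mod 97).
Result is 1, so (35/97) = 1.

1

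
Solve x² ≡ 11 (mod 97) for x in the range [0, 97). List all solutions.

97 ≡ 1 (mod 4), so we find a root by search.
Trying successive values, 37² = 1369 ≡ 11 (mod 97). The other root is 97 − 37 = 60.

37, 60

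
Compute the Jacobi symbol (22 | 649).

Pull out 2: since 649 ≡ 1 (mod 8), (2/649) = +1.
Reciprocity: 11 ≡ 3 and 649 ≡ 1 (mod 4), so (11/649) = +(649/11).
Reduce top mod 11: now compute (0/11).
Top reduces to 0: gcd > 1, so the symbol is 0.

0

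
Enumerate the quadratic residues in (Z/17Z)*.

Square k = 1,…,8 (k and 17−k give the same square):
1²=1, 2²=4, 3²=9, 4²=16, 5²≡8, 6²≡2, 7²≡15, 8²≡13 (mod 17).
So the quadratic residues mod 17 are {1, 2, 4, 8, 9, 13, 15, 16}.

1, 2, 4, 8, 9, 13, 15, 16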